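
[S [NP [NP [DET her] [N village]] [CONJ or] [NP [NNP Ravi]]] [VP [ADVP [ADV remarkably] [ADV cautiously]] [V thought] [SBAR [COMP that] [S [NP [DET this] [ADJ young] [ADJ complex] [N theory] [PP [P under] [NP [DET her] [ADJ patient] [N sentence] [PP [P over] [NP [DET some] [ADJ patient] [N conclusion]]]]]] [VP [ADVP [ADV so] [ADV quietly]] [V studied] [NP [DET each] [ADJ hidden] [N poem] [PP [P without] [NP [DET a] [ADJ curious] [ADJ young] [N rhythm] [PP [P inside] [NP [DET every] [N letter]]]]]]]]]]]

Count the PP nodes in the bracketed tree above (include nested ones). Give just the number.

4

The PP constituents are: [PP under her patient sentence over some patient conclusion]; [PP over some patient conclusion]; [PP without a curious young rhythm inside every letter]; [PP inside every letter]. Total: 4.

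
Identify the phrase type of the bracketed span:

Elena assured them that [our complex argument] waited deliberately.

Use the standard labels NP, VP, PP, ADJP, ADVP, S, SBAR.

The span is built around the noun "argument" — a noun phrase (NP).

NP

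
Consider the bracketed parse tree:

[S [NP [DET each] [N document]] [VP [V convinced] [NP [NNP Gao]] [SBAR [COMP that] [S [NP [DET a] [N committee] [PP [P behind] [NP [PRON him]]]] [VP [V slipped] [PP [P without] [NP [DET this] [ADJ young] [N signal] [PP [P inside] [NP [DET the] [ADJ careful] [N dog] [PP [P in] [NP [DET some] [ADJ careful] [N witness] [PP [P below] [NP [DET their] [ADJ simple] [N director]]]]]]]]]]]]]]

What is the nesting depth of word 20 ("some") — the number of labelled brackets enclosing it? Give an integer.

Counting open brackets not yet closed at "some": [S [VP [SBAR [S [VP [PP [NP [PP [NP [PP [NP [DET = 12.

12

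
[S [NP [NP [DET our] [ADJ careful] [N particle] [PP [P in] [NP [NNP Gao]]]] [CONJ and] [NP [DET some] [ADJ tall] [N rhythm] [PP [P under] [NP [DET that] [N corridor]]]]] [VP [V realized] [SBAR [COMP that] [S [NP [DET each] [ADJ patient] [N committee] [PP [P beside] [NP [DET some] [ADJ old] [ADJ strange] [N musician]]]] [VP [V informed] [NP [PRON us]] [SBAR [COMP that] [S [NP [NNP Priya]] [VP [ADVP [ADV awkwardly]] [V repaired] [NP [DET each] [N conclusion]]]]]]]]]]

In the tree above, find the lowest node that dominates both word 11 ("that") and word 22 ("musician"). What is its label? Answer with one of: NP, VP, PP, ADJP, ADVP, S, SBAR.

S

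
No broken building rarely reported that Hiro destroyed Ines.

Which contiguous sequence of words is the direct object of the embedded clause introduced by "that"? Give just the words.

Within the embedded clause introduced by "that", the direct object of "destroyed" is "Ines".

Ines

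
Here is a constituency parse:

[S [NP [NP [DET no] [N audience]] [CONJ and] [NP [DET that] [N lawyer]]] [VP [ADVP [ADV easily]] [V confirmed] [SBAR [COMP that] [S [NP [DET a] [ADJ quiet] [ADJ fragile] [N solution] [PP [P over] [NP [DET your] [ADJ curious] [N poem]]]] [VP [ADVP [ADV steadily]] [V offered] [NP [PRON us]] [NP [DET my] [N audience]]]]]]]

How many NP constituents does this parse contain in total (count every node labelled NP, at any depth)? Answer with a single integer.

The NP constituents are: [NP no audience and that lawyer]; [NP no audience]; [NP that lawyer]; [NP a quiet fragile solution over your curious poem]; [NP your curious poem]; [NP us] …. Total: 7.

7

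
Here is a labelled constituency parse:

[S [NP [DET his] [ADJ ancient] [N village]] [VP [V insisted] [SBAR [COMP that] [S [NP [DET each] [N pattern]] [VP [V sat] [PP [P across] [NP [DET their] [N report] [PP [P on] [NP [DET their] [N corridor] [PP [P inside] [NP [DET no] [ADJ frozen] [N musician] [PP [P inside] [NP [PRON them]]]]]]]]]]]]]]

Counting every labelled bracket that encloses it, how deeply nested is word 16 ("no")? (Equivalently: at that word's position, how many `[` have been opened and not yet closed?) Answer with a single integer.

Counting open brackets not yet closed at "no": [S [VP [SBAR [S [VP [PP [NP [PP [NP [PP [NP [DET = 12.

12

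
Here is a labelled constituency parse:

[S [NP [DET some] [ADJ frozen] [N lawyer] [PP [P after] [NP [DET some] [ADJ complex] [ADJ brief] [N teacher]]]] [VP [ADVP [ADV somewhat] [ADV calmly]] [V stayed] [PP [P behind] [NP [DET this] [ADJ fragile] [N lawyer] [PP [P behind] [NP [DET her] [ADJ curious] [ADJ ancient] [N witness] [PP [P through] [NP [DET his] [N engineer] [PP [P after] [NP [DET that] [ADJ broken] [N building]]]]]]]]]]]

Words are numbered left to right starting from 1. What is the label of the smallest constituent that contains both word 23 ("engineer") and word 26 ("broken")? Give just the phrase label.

The smallest bracket enclosing both words is [NP his engineer after that broken building], so the label is NP.

NP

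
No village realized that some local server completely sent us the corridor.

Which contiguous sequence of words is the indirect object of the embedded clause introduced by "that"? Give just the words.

us

Within the embedded clause introduced by "that", the indirect object of "sent" is "us".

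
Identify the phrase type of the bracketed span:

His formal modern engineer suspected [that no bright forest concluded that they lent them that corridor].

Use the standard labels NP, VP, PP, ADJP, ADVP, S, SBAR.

SBAR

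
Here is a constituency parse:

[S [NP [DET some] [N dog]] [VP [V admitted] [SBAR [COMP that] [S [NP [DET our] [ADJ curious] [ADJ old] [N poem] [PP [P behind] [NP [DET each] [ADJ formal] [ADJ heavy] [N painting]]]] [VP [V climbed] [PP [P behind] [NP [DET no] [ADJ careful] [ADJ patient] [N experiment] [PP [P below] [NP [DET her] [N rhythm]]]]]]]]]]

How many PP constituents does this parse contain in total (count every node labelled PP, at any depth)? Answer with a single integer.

Listing each PP by its span: [PP behind each formal heavy painting]; [PP behind no careful patient experiment below her rhythm]; [PP below her rhythm] — that makes 3.

3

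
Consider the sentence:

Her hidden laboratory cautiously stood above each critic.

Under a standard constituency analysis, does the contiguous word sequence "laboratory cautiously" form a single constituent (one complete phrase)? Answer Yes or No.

The smallest constituent containing the whole sequence is the clause [S her hidden laboratory cautiously stood above each critic], but the sequence is only part of it — it straddles the boundary between noun phrase "her hidden laboratory" and verb phrase "cautiously stood above each critic".

No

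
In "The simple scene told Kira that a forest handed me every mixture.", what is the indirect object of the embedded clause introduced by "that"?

me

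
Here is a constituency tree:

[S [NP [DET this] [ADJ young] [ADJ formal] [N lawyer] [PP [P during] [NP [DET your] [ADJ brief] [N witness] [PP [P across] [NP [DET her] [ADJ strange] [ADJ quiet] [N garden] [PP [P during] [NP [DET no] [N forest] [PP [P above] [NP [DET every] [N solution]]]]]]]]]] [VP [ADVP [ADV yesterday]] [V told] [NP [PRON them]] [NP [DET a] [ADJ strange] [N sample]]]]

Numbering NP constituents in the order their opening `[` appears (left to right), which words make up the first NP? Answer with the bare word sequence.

The NP opening brackets appear, in order, over: "this young formal lawyer during your brief witness across her strange quiet garden during no forest above every solution"; "your brief witness across her strange quiet garden during no forest above every solution"; "her strange quiet garden during no forest above every solution"; "no forest above every solution"; "every solution"; "them"; "a strange sample". The first one spans "this young formal lawyer during your brief witness across her strange quiet garden during no forest above every solution".

this young formal lawyer during your brief witness across her strange quiet garden during no forest above every solution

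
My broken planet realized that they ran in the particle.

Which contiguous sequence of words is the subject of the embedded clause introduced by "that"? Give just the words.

they

The subject of the embedded clause introduced by "that" is the NP immediately before the verb "ran": "they".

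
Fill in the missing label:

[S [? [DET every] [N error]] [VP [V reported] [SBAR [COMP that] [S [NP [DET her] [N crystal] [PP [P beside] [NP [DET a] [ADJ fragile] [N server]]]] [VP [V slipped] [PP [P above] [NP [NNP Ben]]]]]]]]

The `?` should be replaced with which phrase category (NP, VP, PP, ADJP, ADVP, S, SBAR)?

The `?` node immediately contains: DET 'every', N 'error'. That is the internal structure of a noun phrase, so the label is NP.

NP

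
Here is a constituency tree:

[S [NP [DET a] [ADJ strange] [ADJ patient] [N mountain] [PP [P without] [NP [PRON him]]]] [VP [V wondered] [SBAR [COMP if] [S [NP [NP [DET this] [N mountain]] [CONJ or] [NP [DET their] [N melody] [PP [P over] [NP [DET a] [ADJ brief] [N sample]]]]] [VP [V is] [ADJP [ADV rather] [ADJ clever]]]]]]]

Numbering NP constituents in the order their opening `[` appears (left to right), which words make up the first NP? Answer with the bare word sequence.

a strange patient mountain without him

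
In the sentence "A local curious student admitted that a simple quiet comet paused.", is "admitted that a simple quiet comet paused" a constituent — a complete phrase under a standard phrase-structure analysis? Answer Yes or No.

"admitted that a simple quiet comet paused" is exactly the verb phrase [VP admitted that a simple quiet comet paused], a complete constituent.

Yes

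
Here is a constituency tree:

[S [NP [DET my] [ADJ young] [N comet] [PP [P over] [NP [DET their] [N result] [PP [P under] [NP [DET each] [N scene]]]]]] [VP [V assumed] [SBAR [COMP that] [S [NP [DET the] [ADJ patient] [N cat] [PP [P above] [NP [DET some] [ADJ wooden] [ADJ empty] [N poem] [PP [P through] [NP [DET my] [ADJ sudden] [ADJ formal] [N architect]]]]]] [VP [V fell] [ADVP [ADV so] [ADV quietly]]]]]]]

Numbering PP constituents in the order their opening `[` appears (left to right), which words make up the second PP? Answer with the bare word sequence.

under each scene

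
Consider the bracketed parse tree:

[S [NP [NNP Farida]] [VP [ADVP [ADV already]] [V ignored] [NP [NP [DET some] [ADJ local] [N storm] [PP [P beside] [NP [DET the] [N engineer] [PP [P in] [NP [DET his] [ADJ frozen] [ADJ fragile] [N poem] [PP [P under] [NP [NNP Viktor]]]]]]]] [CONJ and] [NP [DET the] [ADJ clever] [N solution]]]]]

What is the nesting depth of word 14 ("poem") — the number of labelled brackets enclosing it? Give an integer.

9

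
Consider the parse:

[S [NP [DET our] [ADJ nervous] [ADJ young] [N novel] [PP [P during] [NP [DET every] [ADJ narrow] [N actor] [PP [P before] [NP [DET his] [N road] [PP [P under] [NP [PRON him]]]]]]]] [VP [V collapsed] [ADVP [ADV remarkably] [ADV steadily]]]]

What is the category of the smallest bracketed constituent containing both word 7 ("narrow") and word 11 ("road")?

NP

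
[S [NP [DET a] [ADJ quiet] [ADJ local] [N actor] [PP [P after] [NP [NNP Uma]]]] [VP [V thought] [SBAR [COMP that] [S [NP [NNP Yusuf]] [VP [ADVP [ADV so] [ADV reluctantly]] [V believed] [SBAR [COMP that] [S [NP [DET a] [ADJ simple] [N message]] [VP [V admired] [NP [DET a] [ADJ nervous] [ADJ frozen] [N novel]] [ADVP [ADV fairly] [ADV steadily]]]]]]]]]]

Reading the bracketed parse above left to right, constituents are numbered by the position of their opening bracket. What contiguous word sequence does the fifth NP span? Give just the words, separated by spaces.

a nervous frozen novel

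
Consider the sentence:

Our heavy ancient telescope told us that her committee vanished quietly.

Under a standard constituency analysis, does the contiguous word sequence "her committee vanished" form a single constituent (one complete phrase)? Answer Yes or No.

No

The smallest constituent containing the whole sequence is the clause [S her committee vanished quietly], but the sequence is only part of it — it straddles the boundary between noun phrase "her committee" and verb phrase "vanished quietly".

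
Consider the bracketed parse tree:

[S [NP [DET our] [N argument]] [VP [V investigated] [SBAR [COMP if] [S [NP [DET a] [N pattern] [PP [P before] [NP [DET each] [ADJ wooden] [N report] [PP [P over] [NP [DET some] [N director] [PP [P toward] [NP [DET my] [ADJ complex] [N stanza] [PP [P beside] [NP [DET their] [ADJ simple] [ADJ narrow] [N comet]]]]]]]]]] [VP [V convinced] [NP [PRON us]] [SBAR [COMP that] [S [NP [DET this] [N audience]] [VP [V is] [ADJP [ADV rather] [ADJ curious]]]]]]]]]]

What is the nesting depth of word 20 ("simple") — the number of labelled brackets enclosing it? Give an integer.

14

The word sits inside ADJ, which is inside NP, inside PP, inside NP, inside PP, inside NP, inside PP, inside NP, inside PP, inside NP, inside S, inside SBAR, inside VP, inside S — 14 brackets in all.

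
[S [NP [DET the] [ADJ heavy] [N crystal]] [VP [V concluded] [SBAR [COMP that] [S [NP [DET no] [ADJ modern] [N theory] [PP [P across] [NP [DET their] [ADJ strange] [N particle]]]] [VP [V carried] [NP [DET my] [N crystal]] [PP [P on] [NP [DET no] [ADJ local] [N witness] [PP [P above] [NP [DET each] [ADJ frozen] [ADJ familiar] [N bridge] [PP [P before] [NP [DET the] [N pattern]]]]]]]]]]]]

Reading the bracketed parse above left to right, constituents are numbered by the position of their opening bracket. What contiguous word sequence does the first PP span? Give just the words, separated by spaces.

across their strange particle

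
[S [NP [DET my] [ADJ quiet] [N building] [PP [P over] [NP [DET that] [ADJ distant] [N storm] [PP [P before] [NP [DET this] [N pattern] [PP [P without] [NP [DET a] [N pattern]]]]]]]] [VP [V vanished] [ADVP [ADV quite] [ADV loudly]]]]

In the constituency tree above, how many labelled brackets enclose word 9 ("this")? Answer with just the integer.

7

Counting open brackets not yet closed at "this": [S [NP [PP [NP [PP [NP [DET = 7.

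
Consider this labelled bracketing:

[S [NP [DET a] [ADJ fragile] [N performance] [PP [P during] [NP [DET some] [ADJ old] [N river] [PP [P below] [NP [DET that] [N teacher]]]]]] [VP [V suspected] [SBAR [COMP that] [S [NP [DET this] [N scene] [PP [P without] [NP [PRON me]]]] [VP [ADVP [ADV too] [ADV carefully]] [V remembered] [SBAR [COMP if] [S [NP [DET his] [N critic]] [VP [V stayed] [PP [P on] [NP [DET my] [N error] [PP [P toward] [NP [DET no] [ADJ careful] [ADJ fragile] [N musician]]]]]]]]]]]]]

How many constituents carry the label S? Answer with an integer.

3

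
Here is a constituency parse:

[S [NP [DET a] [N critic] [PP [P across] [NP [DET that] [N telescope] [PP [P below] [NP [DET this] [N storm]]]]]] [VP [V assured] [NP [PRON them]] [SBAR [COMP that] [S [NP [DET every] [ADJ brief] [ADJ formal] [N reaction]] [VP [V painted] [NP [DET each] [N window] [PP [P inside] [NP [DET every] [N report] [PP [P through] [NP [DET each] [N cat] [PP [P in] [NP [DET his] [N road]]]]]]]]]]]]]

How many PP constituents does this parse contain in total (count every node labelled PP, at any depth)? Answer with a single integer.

Scanning left to right, an opening `[PP` appears at word positions 3, 6, 19, 22, 25 — 5 in total.

5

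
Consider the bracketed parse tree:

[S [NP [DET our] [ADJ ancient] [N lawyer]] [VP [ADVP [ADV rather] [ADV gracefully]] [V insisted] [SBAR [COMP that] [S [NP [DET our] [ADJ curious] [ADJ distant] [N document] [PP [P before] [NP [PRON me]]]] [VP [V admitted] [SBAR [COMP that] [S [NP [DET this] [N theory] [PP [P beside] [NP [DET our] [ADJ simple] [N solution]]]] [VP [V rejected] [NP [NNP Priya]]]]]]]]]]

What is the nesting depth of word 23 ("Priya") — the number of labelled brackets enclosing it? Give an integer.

10

Path from the root down to the word: S → VP → SBAR → S → VP → SBAR → S → VP → NP → NNP. That is 10 enclosing brackets.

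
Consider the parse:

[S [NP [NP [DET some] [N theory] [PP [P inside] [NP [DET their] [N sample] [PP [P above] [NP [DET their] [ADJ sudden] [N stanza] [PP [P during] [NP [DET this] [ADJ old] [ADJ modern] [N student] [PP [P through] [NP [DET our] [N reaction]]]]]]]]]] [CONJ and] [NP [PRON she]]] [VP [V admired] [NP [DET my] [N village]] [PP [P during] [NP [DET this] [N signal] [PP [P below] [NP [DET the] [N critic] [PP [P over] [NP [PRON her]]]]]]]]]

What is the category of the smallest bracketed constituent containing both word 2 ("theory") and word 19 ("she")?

NP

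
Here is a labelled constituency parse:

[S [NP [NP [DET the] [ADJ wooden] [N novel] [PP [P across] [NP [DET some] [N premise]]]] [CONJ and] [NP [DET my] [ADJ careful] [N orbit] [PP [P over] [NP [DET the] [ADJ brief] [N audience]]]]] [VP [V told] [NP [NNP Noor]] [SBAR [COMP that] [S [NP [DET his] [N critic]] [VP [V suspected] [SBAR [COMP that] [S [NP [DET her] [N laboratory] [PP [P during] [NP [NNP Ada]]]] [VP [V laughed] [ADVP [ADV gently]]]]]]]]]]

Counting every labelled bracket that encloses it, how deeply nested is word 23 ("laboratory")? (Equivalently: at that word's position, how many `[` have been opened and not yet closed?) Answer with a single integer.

9

The word sits inside N, which is inside NP, inside S, inside SBAR, inside VP, inside S, inside SBAR, inside VP, inside S — 9 brackets in all.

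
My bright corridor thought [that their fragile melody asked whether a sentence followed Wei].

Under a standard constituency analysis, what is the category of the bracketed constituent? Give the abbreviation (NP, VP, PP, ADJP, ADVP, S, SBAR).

SBAR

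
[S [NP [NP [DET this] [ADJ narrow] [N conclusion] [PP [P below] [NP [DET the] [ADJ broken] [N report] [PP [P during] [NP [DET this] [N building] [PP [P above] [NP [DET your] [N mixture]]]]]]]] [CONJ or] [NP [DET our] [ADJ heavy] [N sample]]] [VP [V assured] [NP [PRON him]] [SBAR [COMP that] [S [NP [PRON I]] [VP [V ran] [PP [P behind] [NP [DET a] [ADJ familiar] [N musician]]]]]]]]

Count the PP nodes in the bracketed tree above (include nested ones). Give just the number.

4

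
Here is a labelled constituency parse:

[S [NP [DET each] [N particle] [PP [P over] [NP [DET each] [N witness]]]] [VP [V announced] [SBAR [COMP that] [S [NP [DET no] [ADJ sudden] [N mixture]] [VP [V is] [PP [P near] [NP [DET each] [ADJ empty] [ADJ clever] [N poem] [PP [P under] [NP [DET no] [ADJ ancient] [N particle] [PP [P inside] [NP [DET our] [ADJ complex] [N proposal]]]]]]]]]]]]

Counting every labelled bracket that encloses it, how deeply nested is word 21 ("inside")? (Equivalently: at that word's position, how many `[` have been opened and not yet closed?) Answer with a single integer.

11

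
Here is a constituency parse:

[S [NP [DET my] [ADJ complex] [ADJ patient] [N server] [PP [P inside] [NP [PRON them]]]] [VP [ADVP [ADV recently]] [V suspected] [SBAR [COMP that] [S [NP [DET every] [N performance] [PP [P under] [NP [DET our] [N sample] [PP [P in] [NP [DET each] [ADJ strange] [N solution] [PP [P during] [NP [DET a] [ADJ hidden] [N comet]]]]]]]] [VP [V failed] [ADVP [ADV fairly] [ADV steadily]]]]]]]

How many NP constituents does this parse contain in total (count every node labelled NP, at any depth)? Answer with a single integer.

Scanning left to right, an opening `[NP` appears at word positions 1, 6, 10, 13, 16, 20 — 6 in total.

6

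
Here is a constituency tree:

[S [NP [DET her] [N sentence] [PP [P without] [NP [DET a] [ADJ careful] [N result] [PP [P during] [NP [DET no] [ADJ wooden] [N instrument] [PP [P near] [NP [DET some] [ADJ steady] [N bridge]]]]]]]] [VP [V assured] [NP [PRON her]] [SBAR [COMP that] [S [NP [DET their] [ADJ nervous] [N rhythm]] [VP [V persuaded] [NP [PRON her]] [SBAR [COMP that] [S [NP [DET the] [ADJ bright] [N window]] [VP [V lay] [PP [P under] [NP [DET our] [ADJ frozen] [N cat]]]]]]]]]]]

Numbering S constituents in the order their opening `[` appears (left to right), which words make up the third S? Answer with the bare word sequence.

Opening `[S` markers occur at word positions 1, 18, 24; the third of these opens the constituent [S the bright window lay under our frozen cat].

the bright window lay under our frozen cat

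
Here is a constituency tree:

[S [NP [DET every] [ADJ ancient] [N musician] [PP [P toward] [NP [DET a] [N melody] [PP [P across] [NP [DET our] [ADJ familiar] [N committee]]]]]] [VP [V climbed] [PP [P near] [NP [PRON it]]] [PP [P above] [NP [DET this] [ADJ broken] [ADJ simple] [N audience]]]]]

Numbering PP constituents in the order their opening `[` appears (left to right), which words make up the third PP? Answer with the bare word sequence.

near it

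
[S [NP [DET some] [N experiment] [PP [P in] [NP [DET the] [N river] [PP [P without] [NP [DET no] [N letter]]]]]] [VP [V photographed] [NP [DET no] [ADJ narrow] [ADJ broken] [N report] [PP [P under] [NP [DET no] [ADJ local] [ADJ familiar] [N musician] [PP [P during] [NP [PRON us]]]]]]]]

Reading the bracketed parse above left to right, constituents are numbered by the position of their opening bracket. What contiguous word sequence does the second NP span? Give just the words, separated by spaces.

the river without no letter

The NP opening brackets appear, in order, over: "some experiment in the river without no letter"; "the river without no letter"; "no letter"; "no narrow broken report under no local familiar musician during us"; "no local familiar musician during us"; "us". The second one spans "the river without no letter".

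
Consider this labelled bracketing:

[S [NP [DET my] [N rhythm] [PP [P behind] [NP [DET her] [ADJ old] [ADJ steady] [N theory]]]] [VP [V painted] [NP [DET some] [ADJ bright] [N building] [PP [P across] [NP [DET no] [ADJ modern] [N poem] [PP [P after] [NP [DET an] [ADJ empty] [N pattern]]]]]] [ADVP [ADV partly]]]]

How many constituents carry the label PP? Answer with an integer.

The PP constituents are: [PP behind her old steady theory]; [PP across no modern poem after an empty pattern]; [PP after an empty pattern]. Total: 3.

3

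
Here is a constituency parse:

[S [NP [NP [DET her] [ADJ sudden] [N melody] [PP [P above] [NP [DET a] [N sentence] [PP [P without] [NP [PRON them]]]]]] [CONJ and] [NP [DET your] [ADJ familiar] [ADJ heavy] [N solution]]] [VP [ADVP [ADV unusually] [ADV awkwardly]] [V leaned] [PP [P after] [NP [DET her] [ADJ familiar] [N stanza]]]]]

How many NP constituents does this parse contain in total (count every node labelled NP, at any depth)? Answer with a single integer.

Listing each NP by its span: [NP her sudden melody above a sentence without them and your familiar heavy solution]; [NP her sudden melody above a sentence without them]; [NP a sentence without them]; [NP them]; [NP your familiar heavy solution]; [NP her familiar stanza] — that makes 6.

6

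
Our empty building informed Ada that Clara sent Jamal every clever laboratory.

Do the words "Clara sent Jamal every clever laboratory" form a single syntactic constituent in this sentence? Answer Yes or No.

"Clara sent Jamal every clever laboratory" is exactly the clause [S Clara sent Jamal every clever laboratory], a complete constituent.

Yes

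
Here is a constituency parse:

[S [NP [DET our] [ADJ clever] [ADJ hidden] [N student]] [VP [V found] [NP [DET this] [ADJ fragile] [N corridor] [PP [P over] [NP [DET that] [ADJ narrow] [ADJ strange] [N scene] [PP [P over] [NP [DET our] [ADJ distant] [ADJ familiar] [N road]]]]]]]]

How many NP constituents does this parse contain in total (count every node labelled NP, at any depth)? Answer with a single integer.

4

The NP constituents are: [NP our clever hidden student]; [NP this fragile corridor over that narrow strange scene over our distant familiar road]; [NP that narrow strange scene over our distant familiar road]; [NP our distant familiar road]. Total: 4.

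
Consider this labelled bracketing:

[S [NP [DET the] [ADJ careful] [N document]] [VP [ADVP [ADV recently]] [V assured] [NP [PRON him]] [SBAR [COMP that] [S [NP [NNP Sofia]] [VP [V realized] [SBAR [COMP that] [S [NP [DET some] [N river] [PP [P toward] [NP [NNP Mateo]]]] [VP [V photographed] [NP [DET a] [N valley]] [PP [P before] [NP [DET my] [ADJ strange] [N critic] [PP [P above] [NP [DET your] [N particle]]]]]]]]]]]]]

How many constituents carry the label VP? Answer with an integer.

The VP constituents are: [VP recently assured him that Sofia realized that some river toward Mateo photographed a valley before my strange critic above your particle]; [VP realized that some river toward Mateo photographed a valley before my strange critic above your particle]; [VP photographed a valley before my strange critic above your particle]. Total: 3.

3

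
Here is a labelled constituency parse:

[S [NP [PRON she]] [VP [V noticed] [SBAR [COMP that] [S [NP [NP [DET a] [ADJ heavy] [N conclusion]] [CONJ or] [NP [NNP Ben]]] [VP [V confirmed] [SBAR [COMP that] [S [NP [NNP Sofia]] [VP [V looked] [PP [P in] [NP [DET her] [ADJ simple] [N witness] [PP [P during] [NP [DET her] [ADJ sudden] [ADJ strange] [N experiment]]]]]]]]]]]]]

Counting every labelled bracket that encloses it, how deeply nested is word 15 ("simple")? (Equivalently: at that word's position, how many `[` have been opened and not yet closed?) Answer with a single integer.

11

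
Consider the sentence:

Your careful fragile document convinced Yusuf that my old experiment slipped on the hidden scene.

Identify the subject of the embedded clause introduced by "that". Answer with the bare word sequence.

my old experiment

In the embedded clause introduced by "that" the verb is "slipped"; the NP preceding it, "my old experiment", is the subject.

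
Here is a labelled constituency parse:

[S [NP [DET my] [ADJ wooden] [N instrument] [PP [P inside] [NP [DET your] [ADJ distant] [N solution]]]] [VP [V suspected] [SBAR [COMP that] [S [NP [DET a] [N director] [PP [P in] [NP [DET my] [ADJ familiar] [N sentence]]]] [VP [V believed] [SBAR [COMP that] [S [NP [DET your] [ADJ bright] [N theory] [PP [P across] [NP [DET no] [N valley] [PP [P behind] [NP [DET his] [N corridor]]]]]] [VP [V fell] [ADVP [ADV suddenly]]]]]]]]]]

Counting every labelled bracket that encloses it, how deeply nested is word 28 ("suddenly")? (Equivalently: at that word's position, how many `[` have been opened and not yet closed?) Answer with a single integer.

The word sits inside ADV, which is inside ADVP, inside VP, inside S, inside SBAR, inside VP, inside S, inside SBAR, inside VP, inside S — 10 brackets in all.

10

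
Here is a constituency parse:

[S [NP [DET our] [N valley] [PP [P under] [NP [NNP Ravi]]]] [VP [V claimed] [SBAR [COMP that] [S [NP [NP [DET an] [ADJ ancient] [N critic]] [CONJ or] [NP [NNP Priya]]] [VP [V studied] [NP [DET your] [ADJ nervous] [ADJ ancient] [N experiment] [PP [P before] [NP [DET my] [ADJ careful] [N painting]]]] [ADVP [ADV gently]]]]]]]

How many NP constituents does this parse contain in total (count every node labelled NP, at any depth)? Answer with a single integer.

7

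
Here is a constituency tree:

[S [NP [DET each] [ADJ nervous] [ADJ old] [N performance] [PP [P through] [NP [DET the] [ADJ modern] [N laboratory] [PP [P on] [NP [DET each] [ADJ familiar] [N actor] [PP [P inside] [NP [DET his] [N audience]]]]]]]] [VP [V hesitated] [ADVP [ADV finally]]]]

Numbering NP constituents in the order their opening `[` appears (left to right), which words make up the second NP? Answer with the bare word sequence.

Opening `[NP` markers occur at word positions 1, 6, 10, 14; the second of these opens the constituent [NP the modern laboratory on each familiar actor inside his audience].

the modern laboratory on each familiar actor inside his audience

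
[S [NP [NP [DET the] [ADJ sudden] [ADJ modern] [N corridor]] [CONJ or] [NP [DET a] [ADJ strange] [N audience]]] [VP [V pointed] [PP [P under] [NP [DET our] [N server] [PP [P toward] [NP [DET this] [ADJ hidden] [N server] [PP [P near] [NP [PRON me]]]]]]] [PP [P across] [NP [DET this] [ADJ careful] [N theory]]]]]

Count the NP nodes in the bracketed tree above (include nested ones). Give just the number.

Scanning left to right, an opening `[NP` appears at word positions 1, 1, 6, 11, 14, 18, 20 — 7 in total.

7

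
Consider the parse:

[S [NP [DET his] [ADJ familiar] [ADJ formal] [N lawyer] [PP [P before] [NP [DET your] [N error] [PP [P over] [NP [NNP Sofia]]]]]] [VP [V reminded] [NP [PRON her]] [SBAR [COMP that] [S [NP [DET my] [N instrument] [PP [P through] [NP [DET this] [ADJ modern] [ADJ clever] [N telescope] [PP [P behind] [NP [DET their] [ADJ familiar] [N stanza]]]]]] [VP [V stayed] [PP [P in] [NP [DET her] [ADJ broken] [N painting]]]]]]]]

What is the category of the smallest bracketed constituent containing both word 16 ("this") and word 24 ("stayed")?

S

Word 16 lies under S → VP → SBAR → S → NP → PP → NP → DET; word 24 lies under S → VP → SBAR → S → VP → V. The lowest shared node is the S.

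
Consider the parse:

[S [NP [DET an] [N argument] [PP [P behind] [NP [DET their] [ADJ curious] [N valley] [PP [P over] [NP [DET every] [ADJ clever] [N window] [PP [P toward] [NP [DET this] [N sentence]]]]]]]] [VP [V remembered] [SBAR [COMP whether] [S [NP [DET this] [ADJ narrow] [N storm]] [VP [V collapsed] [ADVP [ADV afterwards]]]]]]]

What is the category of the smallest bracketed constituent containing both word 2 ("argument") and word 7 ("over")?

NP

The smallest bracket enclosing both words is [NP an argument behind their curious valley over every clever window toward this sentence], so the label is NP.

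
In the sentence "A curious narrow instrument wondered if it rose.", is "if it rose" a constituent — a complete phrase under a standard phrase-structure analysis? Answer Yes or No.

Yes

These words form the whole subordinate clause headed by "if", so yes — one constituent.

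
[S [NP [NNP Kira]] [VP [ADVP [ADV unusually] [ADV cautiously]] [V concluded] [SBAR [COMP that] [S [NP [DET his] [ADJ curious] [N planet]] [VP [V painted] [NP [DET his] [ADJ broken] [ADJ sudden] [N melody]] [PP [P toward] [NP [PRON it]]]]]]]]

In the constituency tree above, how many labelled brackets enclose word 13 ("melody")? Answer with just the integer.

7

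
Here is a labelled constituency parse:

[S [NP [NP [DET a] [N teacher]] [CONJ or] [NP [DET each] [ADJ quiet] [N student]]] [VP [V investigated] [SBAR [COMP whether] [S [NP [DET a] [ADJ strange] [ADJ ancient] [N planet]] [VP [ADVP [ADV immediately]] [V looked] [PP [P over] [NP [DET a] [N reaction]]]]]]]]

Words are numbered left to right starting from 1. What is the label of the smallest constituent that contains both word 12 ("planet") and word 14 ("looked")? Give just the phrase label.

The smallest bracket enclosing both words is [S a strange ancient planet immediately looked over a reaction], so the label is S.

S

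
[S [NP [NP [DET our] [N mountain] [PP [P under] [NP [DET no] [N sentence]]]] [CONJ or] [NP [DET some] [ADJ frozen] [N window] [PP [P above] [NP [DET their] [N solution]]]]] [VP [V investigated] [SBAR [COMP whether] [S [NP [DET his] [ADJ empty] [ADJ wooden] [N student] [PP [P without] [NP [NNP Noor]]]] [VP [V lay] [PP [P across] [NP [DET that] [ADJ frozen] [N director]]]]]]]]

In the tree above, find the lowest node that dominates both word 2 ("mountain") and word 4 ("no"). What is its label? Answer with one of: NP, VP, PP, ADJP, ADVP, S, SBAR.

NP

Both words fall inside [NP our mountain under no sentence] (words 1–5), and no smaller constituent contains them both. Label: NP.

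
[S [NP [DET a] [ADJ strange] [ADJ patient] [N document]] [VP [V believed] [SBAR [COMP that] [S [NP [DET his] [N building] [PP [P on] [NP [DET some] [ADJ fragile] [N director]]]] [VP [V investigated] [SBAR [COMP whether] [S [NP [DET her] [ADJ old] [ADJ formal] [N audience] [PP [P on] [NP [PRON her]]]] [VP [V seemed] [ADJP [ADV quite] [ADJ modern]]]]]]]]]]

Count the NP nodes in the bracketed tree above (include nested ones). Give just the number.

5

Scanning left to right, an opening `[NP` appears at word positions 1, 7, 10, 15, 20 — 5 in total.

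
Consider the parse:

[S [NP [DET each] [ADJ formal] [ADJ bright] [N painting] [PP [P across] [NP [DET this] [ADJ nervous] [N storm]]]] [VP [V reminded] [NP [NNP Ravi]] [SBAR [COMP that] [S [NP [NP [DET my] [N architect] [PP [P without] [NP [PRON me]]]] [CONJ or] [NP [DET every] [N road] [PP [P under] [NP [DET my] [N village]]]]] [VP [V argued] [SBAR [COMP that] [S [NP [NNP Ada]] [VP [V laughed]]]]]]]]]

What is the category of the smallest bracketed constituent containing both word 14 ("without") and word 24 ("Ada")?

Word 14 lies under S → VP → SBAR → S → NP → NP → PP → P; word 24 lies under S → VP → SBAR → S → VP → SBAR → S → NP → NNP. The lowest shared node is the S.

S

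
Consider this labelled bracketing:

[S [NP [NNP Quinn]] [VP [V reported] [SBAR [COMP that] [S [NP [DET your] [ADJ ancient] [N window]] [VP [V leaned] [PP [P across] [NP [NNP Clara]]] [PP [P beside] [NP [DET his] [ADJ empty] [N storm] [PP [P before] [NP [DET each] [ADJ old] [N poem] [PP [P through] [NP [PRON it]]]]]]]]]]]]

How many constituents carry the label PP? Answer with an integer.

4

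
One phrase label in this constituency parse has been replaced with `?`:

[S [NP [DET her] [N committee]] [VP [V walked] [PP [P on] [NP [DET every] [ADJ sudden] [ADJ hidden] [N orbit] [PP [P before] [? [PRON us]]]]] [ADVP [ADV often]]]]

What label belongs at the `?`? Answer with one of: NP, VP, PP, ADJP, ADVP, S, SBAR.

NP

The `?` node immediately contains: PRON 'us'. That is the internal structure of a noun phrase, so the label is NP.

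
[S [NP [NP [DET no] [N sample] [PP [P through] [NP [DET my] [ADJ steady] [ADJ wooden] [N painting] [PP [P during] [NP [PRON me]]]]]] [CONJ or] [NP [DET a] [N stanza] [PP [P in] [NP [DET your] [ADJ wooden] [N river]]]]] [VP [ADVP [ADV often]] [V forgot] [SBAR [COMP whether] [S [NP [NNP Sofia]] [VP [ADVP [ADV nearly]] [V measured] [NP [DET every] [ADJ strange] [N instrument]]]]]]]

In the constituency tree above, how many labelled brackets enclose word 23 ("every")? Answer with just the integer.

7

The word sits inside DET, which is inside NP, inside VP, inside S, inside SBAR, inside VP, inside S — 7 brackets in all.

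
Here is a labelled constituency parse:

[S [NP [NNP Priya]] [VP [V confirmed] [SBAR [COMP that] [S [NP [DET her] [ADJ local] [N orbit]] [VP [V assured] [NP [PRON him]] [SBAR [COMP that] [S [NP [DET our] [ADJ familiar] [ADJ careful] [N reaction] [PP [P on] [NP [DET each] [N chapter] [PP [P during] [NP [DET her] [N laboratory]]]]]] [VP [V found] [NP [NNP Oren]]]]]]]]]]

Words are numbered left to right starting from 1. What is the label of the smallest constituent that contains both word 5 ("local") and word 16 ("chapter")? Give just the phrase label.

S

Word 5 lies under S → VP → SBAR → S → NP → ADJ; word 16 lies under S → VP → SBAR → S → VP → SBAR → S → NP → PP → NP → N. The lowest shared node is the S.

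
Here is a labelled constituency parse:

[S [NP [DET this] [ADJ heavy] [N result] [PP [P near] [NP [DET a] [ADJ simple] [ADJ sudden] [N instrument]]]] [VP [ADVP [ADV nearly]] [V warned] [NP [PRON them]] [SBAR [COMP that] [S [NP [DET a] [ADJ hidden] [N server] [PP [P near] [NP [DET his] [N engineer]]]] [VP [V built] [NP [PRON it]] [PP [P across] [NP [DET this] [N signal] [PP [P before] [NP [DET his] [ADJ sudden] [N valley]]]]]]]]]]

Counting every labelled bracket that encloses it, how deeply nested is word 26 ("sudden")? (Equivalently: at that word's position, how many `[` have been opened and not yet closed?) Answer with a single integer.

Path from the root down to the word: S → VP → SBAR → S → VP → PP → NP → PP → NP → ADJ. That is 10 enclosing brackets.

10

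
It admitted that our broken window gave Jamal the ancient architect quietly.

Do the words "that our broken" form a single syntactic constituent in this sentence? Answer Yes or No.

No

The sequence begins inside the complementizer "that" and ends inside the clause "our broken window gave Jamal the ancient architect quietly"; it crosses a phrase boundary, so no single node in the tree spans exactly those words.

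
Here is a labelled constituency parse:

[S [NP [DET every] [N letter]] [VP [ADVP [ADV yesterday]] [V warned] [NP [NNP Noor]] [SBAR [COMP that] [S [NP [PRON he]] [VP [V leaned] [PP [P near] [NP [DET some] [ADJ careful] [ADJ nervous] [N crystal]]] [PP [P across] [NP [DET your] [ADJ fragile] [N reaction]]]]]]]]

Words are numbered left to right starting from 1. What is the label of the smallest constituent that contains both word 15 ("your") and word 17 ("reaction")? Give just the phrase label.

NP

The smallest bracket enclosing both words is [NP your fragile reaction], so the label is NP.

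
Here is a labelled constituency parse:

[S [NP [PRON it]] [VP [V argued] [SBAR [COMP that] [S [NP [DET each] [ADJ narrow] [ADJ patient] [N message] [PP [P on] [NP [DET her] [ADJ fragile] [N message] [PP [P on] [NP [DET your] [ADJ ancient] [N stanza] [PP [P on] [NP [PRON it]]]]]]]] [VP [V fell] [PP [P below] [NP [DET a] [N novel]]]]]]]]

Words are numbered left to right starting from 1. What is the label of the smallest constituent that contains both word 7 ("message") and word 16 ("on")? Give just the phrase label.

NP

Word 7 lies under S → VP → SBAR → S → NP → N; word 16 lies under S → VP → SBAR → S → NP → PP → NP → PP → NP → PP → P. The lowest shared node is the NP.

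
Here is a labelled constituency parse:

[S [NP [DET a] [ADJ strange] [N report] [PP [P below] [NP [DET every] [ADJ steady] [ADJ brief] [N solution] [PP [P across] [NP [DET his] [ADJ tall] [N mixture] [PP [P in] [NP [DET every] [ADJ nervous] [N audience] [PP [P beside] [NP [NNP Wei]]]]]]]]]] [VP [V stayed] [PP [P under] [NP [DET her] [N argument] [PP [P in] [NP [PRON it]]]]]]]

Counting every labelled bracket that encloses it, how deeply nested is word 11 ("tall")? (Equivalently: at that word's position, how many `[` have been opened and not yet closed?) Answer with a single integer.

Path from the root down to the word: S → NP → PP → NP → PP → NP → ADJ. That is 7 enclosing brackets.

7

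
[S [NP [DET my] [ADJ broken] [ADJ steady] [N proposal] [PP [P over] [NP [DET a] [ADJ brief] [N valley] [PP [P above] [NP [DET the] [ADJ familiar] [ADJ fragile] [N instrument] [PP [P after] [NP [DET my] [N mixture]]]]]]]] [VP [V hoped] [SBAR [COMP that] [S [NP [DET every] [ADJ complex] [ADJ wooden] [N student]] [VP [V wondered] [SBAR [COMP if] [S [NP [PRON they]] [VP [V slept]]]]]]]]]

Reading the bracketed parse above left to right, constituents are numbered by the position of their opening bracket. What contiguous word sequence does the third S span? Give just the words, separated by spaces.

they slept

Opening `[S` markers occur at word positions 1, 19, 25; the third of these opens the constituent [S they slept].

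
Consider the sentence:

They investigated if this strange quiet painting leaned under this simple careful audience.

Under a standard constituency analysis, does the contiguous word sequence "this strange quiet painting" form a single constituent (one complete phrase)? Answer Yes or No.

Yes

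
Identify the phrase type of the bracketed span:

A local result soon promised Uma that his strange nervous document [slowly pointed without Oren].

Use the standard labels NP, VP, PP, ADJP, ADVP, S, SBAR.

VP

The span is built around the verb "pointed" — a verb phrase (VP).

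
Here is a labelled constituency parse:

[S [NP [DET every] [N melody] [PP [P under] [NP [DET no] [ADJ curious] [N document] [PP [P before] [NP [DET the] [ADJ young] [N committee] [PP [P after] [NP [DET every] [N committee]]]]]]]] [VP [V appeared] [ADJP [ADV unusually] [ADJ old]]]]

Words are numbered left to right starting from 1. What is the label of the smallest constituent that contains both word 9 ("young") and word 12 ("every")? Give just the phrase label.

NP

Both words fall inside [NP the young committee after every committee] (words 8–13), and no smaller constituent contains them both. Label: NP.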